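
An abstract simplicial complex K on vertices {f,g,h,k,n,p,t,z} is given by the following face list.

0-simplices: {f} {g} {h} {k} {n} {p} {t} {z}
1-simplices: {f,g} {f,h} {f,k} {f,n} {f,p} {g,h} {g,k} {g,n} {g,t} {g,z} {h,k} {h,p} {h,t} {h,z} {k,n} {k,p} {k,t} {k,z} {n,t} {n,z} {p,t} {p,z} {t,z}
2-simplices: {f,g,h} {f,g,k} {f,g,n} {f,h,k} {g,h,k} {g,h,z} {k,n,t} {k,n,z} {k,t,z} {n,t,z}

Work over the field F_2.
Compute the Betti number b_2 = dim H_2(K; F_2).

b_2=2

n_0=8 n_1=23 n_2=10  [Z2]
∂1: piv[fg,fh,fk,fn,fp,gt,gz] rk=7  ker:gh,gk,gn,hk,hp,ht,hz,kn,kp,kt,kz,nt,nz,pt,pz,tz
∂2: piv[fgh,fgk,fgn,fhk,ghz,knt,knz,ktz] rk=8  ker:ghk,ntz
b_2=(10−8)−0=2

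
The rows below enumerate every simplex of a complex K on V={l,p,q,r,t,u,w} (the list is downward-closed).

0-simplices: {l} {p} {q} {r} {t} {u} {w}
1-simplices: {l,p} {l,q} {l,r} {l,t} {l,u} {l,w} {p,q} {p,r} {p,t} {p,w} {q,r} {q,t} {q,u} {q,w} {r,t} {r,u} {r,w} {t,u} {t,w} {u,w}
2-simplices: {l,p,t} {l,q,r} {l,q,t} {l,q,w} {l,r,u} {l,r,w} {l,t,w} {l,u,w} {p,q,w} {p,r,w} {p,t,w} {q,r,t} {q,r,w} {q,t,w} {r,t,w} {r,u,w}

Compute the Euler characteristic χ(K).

n_0=7 n_1=20 n_2=16
χ=+7−20+16=3

χ(K)=3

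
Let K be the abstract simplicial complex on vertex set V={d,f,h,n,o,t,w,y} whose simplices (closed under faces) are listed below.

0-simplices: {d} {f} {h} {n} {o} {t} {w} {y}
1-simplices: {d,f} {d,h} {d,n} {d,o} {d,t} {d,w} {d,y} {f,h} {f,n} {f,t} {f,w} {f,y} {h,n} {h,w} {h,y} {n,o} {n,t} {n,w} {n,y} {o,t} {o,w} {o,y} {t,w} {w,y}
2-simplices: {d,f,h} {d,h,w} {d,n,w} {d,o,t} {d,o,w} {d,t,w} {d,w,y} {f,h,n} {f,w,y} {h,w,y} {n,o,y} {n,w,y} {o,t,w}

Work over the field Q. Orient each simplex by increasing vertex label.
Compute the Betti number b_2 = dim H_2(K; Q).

b_2=1

n_0=8 n_1=24 n_2=13  [Q]
∂1: piv[df,dh,dn,do,dt,dw,dy] rk=7  ker:fh,fn,ft,fw,fy,hn,hw,hy,no,nt,nw,ny,ot,ow,oy,tw,wy
∂2: piv[dfh,dhw,dnw,dot,dow,dtw,dwy,fhn,fwy,hwy,noy,nwy] rk=12  ker:otw
b_2=(13−12)−0=1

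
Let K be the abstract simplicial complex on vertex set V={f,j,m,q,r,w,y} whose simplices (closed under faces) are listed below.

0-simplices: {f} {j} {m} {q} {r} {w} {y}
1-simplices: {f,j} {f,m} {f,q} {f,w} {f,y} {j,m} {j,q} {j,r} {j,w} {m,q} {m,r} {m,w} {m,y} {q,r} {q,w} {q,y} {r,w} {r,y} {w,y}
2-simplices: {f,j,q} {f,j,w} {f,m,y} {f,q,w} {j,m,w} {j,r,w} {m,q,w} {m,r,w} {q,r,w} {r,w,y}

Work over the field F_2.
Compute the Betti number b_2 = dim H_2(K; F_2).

n_0=7 n_1=19 n_2=10  [Z2]
∂1: piv[fj,fm,fq,fw,fy,jr] rk=6  ker:jm,jq,jw,mq,mr,mw,my,qr,qw,qy,rw,ry,wy
∂2: piv[fjq,fjw,fmy,fqw,jmw,jrw,mqw,mrw,qrw,rwy] rk=10
b_2=(10−10)−0=0

b_2=0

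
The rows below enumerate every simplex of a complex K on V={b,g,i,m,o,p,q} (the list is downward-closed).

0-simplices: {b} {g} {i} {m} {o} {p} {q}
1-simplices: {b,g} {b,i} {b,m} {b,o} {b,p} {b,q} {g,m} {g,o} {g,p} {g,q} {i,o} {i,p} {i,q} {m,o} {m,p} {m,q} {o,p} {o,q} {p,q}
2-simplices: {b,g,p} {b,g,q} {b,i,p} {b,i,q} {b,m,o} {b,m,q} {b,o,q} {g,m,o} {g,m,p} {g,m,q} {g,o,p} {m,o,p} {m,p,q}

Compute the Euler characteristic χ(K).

n_0=7 n_1=19 n_2=13
χ=+7−19+13=1

χ(K)=1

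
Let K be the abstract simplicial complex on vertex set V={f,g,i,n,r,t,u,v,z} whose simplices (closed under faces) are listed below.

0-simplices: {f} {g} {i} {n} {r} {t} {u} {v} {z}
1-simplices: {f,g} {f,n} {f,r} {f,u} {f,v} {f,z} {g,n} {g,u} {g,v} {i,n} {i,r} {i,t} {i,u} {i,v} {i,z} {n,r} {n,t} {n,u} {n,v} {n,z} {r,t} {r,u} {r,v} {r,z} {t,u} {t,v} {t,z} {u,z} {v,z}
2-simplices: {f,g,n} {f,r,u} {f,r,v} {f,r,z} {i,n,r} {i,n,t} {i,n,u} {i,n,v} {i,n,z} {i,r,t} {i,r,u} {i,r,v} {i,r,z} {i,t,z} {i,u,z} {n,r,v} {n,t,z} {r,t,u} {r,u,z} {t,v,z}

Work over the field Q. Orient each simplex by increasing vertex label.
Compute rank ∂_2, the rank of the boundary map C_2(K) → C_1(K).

rank∂_2=17

n_0=9 n_1=29 n_2=20  [Q]
∂1: piv[fg,fn,fr,fu,fv,fz,in,it] rk=8  ker:gn,gu,gv,ir,iu,iv,iz,nr,nt,nu,nv,nz,rt,ru,rv,rz,tu,tv,tz,uz,vz
∂2: piv[fgn,fru,frv,frz,inr,int,inu,inv,inz,irt,iru,irv,irz,itz,iuz,rtu,tvz] rk=17  ker:nrv,ntz,ruz
rk∂_2=17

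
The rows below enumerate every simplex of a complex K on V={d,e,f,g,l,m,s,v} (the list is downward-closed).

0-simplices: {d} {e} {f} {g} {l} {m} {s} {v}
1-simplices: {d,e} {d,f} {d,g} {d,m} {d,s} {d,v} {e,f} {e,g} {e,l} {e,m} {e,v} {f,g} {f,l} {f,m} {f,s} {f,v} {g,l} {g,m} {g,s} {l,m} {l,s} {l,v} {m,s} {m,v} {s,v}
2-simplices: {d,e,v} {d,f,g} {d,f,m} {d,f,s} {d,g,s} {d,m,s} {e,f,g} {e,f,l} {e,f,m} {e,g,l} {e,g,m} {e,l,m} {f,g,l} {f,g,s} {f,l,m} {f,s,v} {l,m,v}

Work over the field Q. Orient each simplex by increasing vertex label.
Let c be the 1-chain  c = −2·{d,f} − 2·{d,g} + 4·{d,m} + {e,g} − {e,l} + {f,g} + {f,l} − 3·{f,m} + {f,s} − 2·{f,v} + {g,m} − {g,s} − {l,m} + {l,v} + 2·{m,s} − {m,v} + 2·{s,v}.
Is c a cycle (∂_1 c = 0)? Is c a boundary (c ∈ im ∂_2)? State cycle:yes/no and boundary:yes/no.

n_0=8 n_1=25 n_2=17  [Q]
∂1: piv[de,df,dg,dm,ds,dv,el] rk=7  ker:ef,eg,em,ev,fg,fl,fm,fs,fv,gl,gm,gs,lm,ls,lv,ms,mv,sv
∂2: piv[dev,dfg,dfm,dfs,dgs,dms,efg,efl,efm,egl,egm,elm,fsv,lmv] rk=14  ker:fgl,fgs,flm
∂1c = 0
c vs im∂2: reduces to 0 ⇒ boundary

cycle:yes boundary:yes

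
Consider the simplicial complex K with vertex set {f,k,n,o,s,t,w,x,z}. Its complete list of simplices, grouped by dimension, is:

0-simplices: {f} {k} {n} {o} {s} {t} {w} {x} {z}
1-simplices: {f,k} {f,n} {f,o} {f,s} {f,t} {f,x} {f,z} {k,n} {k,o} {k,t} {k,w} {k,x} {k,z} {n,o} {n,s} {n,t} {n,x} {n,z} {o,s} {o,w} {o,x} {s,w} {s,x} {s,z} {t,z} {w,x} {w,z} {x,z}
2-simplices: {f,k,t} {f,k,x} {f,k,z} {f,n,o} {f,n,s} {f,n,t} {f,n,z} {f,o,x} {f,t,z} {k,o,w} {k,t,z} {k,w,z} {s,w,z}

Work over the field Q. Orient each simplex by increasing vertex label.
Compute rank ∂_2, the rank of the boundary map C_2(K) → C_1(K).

rank∂_2=12

n_0=9 n_1=28 n_2=13  [Q]
∂1: piv[fk,fn,fo,fs,ft,fx,fz,kw] rk=8  ker:kn,ko,kt,kx,kz,no,ns,nt,nx,nz,os,ow,ox,sw,sx,sz,tz,wx,wz,xz
∂2: piv[fkt,fkx,fkz,fno,fns,fnt,fnz,fox,ftz,kow,kwz,swz] rk=12  ker:ktz
rk∂_2=12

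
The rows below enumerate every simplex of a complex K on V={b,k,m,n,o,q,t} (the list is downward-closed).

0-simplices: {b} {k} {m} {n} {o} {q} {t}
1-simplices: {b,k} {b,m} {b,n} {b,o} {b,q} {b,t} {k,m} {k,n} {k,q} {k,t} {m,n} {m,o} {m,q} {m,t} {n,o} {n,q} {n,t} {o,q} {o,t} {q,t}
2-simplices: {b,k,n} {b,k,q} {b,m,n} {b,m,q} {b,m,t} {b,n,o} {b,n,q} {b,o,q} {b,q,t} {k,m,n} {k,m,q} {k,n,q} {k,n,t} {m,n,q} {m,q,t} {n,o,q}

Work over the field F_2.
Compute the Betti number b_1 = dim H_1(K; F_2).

n_0=7 n_1=20 n_2=16  [Z2]
∂1: piv[bk,bm,bn,bo,bq,bt] rk=6  ker:km,kn,kq,kt,mn,mo,mq,mt,no,nq,nt,oq,ot,qt
∂2: piv[bkn,bkq,bmn,bmq,bmt,bno,bnq,boq,bqt,kmn,knt] rk=11  ker:kmq,knq,mnq,mqt,noq
b_1=(20−6)−11=3

b_1=3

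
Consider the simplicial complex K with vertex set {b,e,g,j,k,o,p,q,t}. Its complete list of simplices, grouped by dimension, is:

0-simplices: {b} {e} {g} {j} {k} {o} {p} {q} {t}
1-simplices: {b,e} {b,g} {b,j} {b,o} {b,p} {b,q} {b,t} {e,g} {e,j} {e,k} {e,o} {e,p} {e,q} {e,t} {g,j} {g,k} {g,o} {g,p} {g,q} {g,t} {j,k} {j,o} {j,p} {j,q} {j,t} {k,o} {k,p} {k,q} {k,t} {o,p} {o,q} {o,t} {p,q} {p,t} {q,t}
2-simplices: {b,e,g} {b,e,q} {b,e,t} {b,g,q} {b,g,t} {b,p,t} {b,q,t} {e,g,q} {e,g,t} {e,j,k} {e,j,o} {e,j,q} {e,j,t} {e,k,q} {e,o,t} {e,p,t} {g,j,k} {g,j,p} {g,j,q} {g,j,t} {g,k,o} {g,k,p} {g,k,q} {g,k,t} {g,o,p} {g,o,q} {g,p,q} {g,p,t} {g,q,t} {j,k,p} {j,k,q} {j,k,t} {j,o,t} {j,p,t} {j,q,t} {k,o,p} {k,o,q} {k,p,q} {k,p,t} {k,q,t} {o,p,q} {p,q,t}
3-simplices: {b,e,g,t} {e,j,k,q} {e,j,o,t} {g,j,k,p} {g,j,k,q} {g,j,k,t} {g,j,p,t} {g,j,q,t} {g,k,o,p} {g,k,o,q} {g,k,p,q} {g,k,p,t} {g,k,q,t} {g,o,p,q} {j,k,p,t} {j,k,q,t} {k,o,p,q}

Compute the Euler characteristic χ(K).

n_0=9 n_1=35 n_2=42 n_3=17
χ=+9−35+42−17=-1

χ(K)=-1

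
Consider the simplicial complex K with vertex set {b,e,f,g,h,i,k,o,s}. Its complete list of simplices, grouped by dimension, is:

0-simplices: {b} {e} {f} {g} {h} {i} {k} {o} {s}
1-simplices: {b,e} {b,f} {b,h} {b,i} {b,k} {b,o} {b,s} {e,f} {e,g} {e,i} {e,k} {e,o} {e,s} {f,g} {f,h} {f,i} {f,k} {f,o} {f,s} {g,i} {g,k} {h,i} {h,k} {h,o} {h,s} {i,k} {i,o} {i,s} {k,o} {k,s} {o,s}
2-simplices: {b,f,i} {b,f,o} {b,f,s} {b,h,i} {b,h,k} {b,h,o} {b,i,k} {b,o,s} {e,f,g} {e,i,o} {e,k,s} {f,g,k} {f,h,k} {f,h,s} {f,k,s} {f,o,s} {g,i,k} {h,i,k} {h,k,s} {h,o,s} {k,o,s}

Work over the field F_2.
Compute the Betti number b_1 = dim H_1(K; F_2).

n_0=9 n_1=31 n_2=21  [Z2]
∂1: piv[be,bf,bh,bi,bk,bo,bs,eg] rk=8  ker:ef,ei,ek,eo,es,fg,fh,fi,fk,fo,fs,gi,gk,hi,hk,ho,hs,ik,io,is,ko,ks,os
∂2: piv[bfi,bfo,bfs,bhi,bhk,bho,bik,bos,efg,eio,eks,fgk,fhk,fhs,fks,gik,hos,kos] rk=18  ker:fos,hik,hks
b_1=(31−8)−18=5

b_1=5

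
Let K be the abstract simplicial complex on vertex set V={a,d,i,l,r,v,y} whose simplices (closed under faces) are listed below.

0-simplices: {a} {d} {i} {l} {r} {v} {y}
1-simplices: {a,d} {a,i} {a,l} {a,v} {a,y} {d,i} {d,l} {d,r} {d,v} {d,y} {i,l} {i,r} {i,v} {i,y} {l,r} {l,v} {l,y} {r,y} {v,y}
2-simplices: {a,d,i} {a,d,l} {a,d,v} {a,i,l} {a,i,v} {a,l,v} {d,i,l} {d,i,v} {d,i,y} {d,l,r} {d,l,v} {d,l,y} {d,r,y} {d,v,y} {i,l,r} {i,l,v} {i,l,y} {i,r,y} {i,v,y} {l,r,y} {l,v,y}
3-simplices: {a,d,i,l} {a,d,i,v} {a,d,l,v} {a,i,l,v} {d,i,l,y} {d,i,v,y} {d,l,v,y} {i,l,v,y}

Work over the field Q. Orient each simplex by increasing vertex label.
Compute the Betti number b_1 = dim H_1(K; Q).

n_0=7 n_1=19 n_2=21 n_3=8  [Q]
∂1: piv[ad,ai,al,av,ay,dr] rk=6  ker:di,dl,dv,dy,il,ir,iv,iy,lr,lv,ly,ry,vy
∂2: piv[adi,adl,adv,ail,aiv,alv,diy,dlr,dly,dry,dvy,ilr] rk=12  ker:dil,div,dlv,ilv,ily,iry,ivy,lry,lvy
∂3: piv[adil,adiv,adlv,ailv,dily,divy,dlvy] rk=7  ker:ilvy
b_1=(19−6)−12=1

b_1=1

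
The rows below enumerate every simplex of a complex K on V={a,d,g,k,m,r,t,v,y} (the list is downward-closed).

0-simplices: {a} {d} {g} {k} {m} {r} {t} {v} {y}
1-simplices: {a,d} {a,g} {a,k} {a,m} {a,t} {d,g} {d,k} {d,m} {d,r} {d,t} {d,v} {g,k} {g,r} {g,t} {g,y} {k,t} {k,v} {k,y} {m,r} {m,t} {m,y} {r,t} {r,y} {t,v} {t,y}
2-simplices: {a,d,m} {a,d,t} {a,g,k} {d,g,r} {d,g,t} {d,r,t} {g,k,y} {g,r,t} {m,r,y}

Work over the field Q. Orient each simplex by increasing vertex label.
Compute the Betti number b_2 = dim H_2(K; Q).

b_2=1

n_0=9 n_1=25 n_2=9  [Q]
∂1: piv[ad,ag,ak,am,at,dr,dv,gy] rk=8  ker:dg,dk,dm,dt,gk,gr,gt,kt,kv,ky,mr,mt,my,rt,ry,tv,ty
∂2: piv[adm,adt,agk,dgr,dgt,drt,gky,mry] rk=8  ker:grt
b_2=(9−8)−0=1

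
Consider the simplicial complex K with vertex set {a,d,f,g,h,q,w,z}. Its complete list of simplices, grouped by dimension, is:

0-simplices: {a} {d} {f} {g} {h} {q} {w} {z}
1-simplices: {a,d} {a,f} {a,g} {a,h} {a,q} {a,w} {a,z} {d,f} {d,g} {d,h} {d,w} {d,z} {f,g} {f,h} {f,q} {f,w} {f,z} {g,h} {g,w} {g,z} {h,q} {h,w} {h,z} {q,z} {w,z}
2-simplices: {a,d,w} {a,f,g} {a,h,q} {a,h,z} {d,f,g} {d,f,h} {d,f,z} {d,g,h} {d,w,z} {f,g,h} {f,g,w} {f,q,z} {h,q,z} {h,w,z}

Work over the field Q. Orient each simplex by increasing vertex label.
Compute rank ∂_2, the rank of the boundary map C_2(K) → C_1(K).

n_0=8 n_1=25 n_2=14  [Q]
∂1: piv[ad,af,ag,ah,aq,aw,az] rk=7  ker:df,dg,dh,dw,dz,fg,fh,fq,fw,fz,gh,gw,gz,hq,hw,hz,qz,wz
∂2: piv[adw,afg,ahq,ahz,dfg,dfh,dfz,dgh,dwz,fgw,fqz,hqz,hwz] rk=13  ker:fgh
rk∂_2=13

rank∂_2=13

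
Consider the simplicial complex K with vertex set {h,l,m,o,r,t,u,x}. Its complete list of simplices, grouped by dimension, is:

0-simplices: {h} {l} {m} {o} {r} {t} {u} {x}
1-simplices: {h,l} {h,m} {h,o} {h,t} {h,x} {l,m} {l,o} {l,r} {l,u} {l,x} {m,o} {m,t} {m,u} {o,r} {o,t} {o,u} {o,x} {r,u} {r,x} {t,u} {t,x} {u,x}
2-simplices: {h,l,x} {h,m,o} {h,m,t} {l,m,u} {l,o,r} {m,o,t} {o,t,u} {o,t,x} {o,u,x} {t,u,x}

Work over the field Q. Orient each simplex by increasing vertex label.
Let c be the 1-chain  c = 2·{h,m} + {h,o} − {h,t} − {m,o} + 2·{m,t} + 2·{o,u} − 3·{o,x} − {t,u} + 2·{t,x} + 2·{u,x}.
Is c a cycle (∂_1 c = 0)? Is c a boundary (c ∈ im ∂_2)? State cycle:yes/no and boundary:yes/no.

cycle:no boundary:no

n_0=8 n_1=22 n_2=10  [Q]
∂1: piv[hl,hm,ho,ht,hx,lr,lu] rk=7  ker:lm,lo,lx,mo,mt,mu,or,ot,ou,ox,ru,rx,tu,tx,ux
∂2: piv[hlx,hmo,hmt,lmu,lor,mot,otu,otx,oux] rk=9  ker:tux
∂1c = −2·{h} + {m} + {o} − {u} + {x}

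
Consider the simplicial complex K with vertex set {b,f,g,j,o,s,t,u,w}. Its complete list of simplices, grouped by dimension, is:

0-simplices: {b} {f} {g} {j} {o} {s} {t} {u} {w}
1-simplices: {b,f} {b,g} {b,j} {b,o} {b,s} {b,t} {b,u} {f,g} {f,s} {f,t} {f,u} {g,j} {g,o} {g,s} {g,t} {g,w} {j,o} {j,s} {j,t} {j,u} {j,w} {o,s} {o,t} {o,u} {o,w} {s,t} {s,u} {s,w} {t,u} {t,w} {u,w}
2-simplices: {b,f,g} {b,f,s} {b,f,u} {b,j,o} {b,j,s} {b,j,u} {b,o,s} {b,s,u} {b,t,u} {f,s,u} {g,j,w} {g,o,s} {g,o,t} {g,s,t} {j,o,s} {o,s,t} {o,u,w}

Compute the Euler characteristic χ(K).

n_0=9 n_1=31 n_2=17
χ=+9−31+17=-5

χ(K)=-5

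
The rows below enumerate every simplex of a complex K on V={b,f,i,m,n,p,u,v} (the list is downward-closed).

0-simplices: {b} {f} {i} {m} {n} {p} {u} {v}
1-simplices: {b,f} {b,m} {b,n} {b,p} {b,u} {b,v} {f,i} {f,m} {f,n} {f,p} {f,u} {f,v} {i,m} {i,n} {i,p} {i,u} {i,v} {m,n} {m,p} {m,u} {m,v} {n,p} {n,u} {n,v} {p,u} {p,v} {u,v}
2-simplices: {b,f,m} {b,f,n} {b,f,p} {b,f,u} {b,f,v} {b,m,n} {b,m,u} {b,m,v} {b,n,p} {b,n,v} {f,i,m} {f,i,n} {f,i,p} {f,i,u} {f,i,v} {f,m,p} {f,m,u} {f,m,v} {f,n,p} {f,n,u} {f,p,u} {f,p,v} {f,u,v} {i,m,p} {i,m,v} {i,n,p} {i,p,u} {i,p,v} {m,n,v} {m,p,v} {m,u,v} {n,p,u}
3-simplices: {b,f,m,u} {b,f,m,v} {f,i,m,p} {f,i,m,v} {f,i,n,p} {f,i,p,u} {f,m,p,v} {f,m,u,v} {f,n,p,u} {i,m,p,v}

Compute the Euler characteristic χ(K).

χ(K)=3

n_0=8 n_1=27 n_2=32 n_3=10
χ=+8−27+32−10=3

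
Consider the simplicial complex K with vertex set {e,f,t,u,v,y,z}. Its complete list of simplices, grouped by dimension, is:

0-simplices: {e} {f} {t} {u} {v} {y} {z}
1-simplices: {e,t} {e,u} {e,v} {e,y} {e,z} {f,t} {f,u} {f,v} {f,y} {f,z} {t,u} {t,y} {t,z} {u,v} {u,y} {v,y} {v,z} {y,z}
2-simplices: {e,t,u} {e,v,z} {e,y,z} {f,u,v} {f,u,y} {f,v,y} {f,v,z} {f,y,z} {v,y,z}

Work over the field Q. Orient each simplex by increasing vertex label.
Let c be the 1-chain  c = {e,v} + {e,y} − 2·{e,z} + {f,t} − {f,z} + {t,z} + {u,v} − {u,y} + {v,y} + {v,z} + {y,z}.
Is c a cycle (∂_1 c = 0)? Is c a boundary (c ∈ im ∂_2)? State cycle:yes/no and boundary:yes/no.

n_0=7 n_1=18 n_2=9  [Q]
∂1: piv[et,eu,ev,ey,ez,ft] rk=6  ker:fu,fv,fy,fz,tu,ty,tz,uv,uy,vy,vz,yz
∂2: piv[etu,evz,eyz,fuv,fuy,fvy,fvz,fyz] rk=8  ker:vyz
∂1c = 0
c vs im∂2: residual ≠ 0 ⇒ not boundary

cycle:yes boundary:no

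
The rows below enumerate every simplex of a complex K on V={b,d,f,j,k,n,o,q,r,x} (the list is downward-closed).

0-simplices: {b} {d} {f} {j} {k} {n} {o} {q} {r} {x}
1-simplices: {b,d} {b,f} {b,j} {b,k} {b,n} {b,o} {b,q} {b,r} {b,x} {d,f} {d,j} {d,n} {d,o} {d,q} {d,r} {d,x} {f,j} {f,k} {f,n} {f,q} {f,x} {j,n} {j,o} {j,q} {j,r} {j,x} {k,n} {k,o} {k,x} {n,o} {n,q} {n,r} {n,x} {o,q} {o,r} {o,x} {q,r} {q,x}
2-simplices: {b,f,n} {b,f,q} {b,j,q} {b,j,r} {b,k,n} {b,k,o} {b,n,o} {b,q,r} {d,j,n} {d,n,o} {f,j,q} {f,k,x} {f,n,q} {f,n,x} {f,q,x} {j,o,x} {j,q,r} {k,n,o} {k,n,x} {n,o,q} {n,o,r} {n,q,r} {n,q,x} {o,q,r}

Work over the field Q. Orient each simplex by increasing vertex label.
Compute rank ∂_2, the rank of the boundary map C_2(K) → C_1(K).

rank∂_2=20

n_0=10 n_1=38 n_2=24  [Q]
∂1: piv[bd,bf,bj,bk,bn,bo,bq,br,bx] rk=9  ker:df,dj,dn,do,dq,dr,dx,fj,fk,fn,fq,fx,jn,jo,jq,jr,jx,kn,ko,kx,no,nq,nr,nx,oq,or,ox,qr,qx
∂2: piv[bfn,bfq,bjq,bjr,bkn,bko,bno,bqr,djn,dno,fjq,fkx,fnq,fnx,fqx,jox,knx,noq,nor,nqr] rk=20  ker:jqr,kno,nqx,oqr
rk∂_2=20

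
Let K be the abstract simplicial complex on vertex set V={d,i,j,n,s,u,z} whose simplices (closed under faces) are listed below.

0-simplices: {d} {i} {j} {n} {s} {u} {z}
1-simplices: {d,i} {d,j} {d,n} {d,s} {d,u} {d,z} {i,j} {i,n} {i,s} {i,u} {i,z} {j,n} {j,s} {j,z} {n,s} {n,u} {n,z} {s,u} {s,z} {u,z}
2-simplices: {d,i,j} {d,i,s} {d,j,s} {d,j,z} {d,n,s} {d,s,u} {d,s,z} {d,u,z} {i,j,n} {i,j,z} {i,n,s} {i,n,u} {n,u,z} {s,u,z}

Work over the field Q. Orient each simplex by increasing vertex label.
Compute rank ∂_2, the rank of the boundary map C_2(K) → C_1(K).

n_0=7 n_1=20 n_2=14  [Q]
∂1: piv[di,dj,dn,ds,du,dz] rk=6  ker:ij,in,is,iu,iz,jn,js,jz,ns,nu,nz,su,sz,uz
∂2: piv[dij,dis,djs,djz,dns,dsu,dsz,duz,ijn,ijz,ins,inu,nuz] rk=13  ker:suz
rk∂_2=13

rank∂_2=13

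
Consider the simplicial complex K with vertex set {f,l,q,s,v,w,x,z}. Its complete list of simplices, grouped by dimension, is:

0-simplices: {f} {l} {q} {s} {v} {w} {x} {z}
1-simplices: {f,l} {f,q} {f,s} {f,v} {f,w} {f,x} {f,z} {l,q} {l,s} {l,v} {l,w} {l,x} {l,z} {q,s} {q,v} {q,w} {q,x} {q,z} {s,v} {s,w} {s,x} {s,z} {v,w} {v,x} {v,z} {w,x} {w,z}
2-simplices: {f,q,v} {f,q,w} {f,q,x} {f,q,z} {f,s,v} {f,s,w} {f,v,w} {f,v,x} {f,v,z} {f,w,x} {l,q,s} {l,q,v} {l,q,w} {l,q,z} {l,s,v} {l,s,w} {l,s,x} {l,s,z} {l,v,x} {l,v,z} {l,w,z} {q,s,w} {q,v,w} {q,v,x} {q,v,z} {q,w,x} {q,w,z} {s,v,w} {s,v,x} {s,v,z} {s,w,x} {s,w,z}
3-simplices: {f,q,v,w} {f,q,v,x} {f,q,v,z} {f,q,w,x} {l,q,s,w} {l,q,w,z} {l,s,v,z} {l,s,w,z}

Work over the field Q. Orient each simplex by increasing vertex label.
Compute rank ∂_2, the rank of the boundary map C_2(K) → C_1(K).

n_0=8 n_1=27 n_2=32 n_3=8  [Q]
∂1: piv[fl,fq,fs,fv,fw,fx,fz] rk=7  ker:lq,ls,lv,lw,lx,lz,qs,qv,qw,qx,qz,sv,sw,sx,sz,vw,vx,vz,wx,wz
∂2: piv[fqv,fqw,fqx,fqz,fsv,fsw,fvw,fvx,fvz,fwx,lqs,lqv,lqw,lqz,lsv,lsx,lsz,lvx,lwz] rk=19  ker:lsw,lvz,qsw,qvw,qvx,qvz,qwx,qwz,svw,svx,svz,swx,swz
∂3: piv[fqvw,fqvx,fqvz,fqwx,lqsw,lqwz,lsvz,lswz] rk=8
rk∂_2=19

rank∂_2=19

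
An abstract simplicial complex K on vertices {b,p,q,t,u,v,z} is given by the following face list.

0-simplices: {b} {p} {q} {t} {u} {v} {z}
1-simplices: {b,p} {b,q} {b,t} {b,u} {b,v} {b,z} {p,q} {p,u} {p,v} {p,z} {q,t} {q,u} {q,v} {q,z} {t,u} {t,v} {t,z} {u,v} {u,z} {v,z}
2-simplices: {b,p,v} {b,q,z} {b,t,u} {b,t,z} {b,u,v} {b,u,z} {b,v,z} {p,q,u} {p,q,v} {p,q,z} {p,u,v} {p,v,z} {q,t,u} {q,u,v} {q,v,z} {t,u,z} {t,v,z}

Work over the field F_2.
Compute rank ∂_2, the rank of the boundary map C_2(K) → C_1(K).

rank∂_2=14

n_0=7 n_1=20 n_2=17  [Z2]
∂1: piv[bp,bq,bt,bu,bv,bz] rk=6  ker:pq,pu,pv,pz,qt,qu,qv,qz,tu,tv,tz,uv,uz,vz
∂2: piv[bpv,bqz,btu,btz,buv,buz,bvz,pqu,pqv,pqz,puv,pvz,qtu,tvz] rk=14  ker:quv,qvz,tuz
rk∂_2=14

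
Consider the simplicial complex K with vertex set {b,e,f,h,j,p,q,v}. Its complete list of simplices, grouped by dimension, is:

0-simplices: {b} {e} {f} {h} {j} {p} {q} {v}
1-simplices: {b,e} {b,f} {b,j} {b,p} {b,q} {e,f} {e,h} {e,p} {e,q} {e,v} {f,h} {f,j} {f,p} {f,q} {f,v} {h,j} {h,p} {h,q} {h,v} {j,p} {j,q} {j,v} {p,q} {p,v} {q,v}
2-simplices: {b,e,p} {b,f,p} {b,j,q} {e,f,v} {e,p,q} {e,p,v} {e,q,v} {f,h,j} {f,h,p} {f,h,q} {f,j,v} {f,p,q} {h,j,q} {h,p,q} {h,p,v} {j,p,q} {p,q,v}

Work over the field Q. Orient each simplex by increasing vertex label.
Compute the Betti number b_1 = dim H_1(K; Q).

n_0=8 n_1=25 n_2=17  [Q]
∂1: piv[be,bf,bj,bp,bq,eh,ev] rk=7  ker:ef,ep,eq,fh,fj,fp,fq,fv,hj,hp,hq,hv,jp,jq,jv,pq,pv,qv
∂2: piv[bep,bfp,bjq,efv,epq,epv,eqv,fhj,fhp,fhq,fjv,fpq,hjq,hpv,jpq] rk=15  ker:hpq,pqv
b_1=(25−7)−15=3

b_1=3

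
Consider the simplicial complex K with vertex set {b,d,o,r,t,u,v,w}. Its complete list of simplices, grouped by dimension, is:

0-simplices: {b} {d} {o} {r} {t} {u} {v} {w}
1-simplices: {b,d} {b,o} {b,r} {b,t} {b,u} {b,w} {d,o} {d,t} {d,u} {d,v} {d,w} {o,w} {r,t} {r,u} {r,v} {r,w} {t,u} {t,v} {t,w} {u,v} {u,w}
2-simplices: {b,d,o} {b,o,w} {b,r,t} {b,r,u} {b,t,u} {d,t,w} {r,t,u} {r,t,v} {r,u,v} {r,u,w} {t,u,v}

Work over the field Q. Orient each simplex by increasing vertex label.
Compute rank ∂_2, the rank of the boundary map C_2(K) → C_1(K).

n_0=8 n_1=21 n_2=11  [Q]
∂1: piv[bd,bo,br,bt,bu,bw,dv] rk=7  ker:do,dt,du,dw,ow,rt,ru,rv,rw,tu,tv,tw,uv,uw
∂2: piv[bdo,bow,brt,bru,btu,dtw,rtv,ruv,ruw] rk=9  ker:rtu,tuv
rk∂_2=9

rank∂_2=9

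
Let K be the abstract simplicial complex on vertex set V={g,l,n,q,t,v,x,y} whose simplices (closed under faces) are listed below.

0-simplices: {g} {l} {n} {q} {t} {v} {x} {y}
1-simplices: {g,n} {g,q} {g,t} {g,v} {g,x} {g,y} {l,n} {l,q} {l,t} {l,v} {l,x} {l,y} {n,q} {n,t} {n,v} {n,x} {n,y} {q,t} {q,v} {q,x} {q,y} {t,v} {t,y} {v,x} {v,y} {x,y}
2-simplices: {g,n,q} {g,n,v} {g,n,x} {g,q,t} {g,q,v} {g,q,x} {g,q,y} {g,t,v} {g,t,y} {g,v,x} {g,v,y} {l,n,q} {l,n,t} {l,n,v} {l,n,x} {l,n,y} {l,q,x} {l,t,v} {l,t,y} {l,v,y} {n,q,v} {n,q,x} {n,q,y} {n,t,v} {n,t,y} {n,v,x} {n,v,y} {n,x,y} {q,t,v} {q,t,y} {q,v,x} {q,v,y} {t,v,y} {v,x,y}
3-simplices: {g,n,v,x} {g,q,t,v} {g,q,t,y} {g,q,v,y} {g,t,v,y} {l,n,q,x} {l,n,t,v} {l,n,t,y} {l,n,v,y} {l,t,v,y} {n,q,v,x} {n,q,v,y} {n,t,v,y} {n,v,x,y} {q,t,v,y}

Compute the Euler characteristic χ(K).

χ(K)=1

n_0=8 n_1=26 n_2=34 n_3=15
χ=+8−26+34−15=1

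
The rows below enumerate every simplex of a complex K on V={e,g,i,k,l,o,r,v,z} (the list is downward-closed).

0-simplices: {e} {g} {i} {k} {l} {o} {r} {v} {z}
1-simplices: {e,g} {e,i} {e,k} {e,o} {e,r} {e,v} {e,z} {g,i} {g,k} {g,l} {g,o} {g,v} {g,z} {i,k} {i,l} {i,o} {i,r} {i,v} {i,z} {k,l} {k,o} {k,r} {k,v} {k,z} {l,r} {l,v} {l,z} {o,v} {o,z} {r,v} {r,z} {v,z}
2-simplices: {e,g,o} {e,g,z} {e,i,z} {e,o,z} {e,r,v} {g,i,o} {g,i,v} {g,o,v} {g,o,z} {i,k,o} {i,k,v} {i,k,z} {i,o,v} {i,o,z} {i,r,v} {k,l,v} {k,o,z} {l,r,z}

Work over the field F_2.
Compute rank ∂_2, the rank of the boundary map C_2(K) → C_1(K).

n_0=9 n_1=32 n_2=18  [Z2]
∂1: piv[eg,ei,ek,eo,er,ev,ez,gl] rk=8  ker:gi,gk,go,gv,gz,ik,il,io,ir,iv,iz,kl,ko,kr,kv,kz,lr,lv,lz,ov,oz,rv,rz,vz
∂2: piv[ego,egz,eiz,eoz,erv,gio,giv,gov,iko,ikv,ikz,ioz,irv,klv,lrz] rk=15  ker:goz,iov,koz
rk∂_2=15

rank∂_2=15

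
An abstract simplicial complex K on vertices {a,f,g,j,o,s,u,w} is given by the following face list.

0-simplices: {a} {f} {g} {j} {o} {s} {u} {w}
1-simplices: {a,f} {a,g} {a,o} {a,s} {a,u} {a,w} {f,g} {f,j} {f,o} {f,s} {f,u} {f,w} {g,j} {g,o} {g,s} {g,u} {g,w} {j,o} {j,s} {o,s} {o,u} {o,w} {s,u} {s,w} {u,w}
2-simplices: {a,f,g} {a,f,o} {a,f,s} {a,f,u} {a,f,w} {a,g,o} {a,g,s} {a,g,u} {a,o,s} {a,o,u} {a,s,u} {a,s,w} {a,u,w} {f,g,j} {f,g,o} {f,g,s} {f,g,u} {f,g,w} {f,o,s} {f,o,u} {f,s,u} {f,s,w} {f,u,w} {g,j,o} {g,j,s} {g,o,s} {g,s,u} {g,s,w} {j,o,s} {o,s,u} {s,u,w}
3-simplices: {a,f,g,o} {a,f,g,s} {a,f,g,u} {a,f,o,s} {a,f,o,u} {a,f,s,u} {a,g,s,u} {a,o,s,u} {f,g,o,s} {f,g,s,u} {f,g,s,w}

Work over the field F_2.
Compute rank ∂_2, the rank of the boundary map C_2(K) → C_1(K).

n_0=8 n_1=25 n_2=31 n_3=11  [Z2]
∂1: piv[af,ag,ao,as,au,aw,fj] rk=7  ker:fg,fo,fs,fu,fw,gj,go,gs,gu,gw,jo,js,os,ou,ow,su,sw,uw
∂2: piv[afg,afo,afs,afu,afw,ago,ags,agu,aos,aou,asu,asw,auw,fgj,fgw,gjo,gjs] rk=17  ker:fgo,fgs,fgu,fos,fou,fsu,fsw,fuw,gos,gsu,gsw,jos,osu,suw
∂3: piv[afgo,afgs,afgu,afos,afou,afsu,agsu,aosu,fgos,fgsw] rk=10  ker:fgsu
rk∂_2=17

rank∂_2=17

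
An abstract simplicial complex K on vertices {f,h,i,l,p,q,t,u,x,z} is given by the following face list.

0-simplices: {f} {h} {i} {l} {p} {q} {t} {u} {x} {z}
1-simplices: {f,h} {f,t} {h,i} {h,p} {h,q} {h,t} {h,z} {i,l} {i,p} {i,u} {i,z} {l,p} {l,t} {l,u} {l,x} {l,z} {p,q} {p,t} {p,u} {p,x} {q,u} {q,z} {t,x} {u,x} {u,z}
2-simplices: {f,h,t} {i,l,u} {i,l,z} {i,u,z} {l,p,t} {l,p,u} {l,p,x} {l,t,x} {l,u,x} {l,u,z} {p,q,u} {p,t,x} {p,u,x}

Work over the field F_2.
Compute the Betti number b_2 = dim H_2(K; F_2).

b_2=3

n_0=10 n_1=25 n_2=13  [Z2]
∂1: piv[fh,ft,hi,hp,hq,hz,il,iu,lx] rk=9  ker:ht,ip,iz,lp,lt,lu,lz,pq,pt,pu,px,qu,qz,tx,ux,uz
∂2: piv[fht,ilu,ilz,iuz,lpt,lpu,lpx,ltx,lux,pqu] rk=10  ker:luz,ptx,pux
b_2=(13−10)−0=3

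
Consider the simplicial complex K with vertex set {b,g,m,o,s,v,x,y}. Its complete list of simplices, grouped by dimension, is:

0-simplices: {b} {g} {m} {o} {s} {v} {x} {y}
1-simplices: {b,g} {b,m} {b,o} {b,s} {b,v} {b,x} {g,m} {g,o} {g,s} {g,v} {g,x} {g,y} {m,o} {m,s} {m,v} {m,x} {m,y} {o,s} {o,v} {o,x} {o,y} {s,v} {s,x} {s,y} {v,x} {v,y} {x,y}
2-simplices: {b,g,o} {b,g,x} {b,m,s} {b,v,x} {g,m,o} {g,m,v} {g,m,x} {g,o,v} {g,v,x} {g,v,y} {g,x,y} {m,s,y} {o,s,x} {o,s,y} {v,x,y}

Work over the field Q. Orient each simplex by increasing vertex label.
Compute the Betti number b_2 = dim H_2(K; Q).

n_0=8 n_1=27 n_2=15  [Q]
∂1: piv[bg,bm,bo,bs,bv,bx,gy] rk=7  ker:gm,go,gs,gv,gx,mo,ms,mv,mx,my,os,ov,ox,oy,sv,sx,sy,vx,vy,xy
∂2: piv[bgo,bgx,bms,bvx,gmo,gmv,gmx,gov,gvx,gvy,gxy,msy,osx,osy] rk=14  ker:vxy
b_2=(15−14)−0=1

b_2=1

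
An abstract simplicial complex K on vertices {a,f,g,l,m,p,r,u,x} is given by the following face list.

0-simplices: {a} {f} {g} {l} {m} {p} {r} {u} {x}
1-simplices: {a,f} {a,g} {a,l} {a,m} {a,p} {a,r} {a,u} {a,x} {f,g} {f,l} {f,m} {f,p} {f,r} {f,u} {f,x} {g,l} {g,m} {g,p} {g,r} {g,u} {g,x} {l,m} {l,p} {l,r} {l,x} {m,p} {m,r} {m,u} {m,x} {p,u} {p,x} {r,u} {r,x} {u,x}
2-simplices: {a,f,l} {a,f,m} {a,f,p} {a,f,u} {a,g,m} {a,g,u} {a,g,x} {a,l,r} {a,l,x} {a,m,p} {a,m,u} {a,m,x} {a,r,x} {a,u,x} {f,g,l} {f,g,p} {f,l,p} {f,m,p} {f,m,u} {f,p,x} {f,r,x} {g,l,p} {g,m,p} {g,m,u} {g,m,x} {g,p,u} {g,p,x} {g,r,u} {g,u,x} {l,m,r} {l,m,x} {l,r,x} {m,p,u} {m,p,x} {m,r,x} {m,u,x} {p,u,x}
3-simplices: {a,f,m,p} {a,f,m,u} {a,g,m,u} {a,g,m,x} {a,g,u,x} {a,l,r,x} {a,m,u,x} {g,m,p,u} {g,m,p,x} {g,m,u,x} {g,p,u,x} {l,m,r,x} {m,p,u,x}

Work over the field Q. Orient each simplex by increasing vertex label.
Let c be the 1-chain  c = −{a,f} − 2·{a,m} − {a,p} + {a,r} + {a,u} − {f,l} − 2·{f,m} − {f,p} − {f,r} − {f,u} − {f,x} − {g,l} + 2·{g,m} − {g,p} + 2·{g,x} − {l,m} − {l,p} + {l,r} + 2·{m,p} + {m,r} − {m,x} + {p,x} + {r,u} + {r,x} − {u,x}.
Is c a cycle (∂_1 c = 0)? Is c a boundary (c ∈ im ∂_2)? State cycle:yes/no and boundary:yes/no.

cycle:no boundary:no

n_0=9 n_1=34 n_2=37 n_3=13  [Q]
∂1: piv[af,ag,al,am,ap,ar,au,ax] rk=8  ker:fg,fl,fm,fp,fr,fu,fx,gl,gm,gp,gr,gu,gx,lm,lp,lr,lx,mp,mr,mu,mx,pu,px,ru,rx,ux
∂2: piv[afl,afm,afp,afu,agm,agu,agx,alr,alx,amp,amu,amx,arx,aux,fgl,fgp,flp,fpx,frx,gmp,gpu,gpx,gru,lmr,lmx] rk=25  ker:fmp,fmu,glp,gmu,gmx,gux,lrx,mpu,mpx,mrx,mux,pux
∂3: piv[afmp,afmu,agmu,agmx,agux,alrx,amux,gmpu,gmpx,gpux,lmrx] rk=11  ker:gmux,mpux
∂1c = 2·{a} + 6·{f} − 2·{g} − {l} − 5·{m} − 3·{p} + 2·{u} + {x}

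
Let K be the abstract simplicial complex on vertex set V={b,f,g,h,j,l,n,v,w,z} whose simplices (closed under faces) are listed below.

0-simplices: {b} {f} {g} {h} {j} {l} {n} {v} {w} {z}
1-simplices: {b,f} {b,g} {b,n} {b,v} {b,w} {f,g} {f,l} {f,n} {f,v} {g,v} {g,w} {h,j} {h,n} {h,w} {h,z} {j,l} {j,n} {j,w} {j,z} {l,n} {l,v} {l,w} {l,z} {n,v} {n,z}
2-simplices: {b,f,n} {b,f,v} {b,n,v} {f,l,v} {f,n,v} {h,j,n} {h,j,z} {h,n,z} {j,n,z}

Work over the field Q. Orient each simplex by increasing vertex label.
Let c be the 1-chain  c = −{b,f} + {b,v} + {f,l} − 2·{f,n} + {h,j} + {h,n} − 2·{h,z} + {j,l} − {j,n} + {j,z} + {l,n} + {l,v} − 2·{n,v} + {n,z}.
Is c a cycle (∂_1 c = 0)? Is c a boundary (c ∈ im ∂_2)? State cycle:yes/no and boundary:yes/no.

n_0=10 n_1=25 n_2=9  [Q]
∂1: piv[bf,bg,bn,bv,bw,fl,hj,hn,hz] rk=9  ker:fg,fn,fv,gv,gw,hw,jl,jn,jw,jz,ln,lv,lw,lz,nv,nz
∂2: piv[bfn,bfv,bnv,flv,hjn,hjz,hnz] rk=7  ker:fnv,jnz
∂1c = 0
c vs im∂2: residual ≠ 0 ⇒ not boundary

cycle:yes boundary:no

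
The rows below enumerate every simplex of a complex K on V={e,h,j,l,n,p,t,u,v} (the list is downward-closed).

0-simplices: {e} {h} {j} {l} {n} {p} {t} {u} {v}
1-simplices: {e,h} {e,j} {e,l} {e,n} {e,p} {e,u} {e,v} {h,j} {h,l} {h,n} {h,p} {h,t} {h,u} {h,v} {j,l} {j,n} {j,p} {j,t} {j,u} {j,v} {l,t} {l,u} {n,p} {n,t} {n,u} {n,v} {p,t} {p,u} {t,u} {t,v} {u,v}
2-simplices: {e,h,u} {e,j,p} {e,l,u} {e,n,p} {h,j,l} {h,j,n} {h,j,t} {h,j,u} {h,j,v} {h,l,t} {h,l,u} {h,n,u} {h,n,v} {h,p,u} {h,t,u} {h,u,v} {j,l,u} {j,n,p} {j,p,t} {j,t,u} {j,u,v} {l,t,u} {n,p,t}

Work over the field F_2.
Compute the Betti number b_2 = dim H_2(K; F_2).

b_2=4

n_0=9 n_1=31 n_2=23  [Z2]
∂1: piv[eh,ej,el,en,ep,eu,ev,ht] rk=8  ker:hj,hl,hn,hp,hu,hv,jl,jn,jp,jt,ju,jv,lt,lu,np,nt,nu,nv,pt,pu,tu,tv,uv
∂2: piv[ehu,ejp,elu,enp,hjl,hjn,hjt,hju,hjv,hlt,hlu,hnu,hnv,hpu,htu,huv,jnp,jpt,npt] rk=19  ker:jlu,jtu,juv,ltu
b_2=(23−19)−0=4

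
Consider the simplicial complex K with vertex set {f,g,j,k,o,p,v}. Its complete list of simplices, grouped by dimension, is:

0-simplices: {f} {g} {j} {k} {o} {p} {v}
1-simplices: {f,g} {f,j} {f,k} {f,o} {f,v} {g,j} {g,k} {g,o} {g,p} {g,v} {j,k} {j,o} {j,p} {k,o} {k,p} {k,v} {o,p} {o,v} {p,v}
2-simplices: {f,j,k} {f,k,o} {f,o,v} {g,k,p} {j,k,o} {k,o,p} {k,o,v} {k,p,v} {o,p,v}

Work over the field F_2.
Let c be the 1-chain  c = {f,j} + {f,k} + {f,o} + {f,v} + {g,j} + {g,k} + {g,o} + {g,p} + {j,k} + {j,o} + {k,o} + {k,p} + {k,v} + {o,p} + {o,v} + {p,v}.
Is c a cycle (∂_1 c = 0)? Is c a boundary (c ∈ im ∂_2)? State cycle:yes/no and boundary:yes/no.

cycle:yes boundary:no

n_0=7 n_1=19 n_2=9  [Z2]
∂1: piv[fg,fj,fk,fo,fv,gp] rk=6  ker:gj,gk,go,gv,jk,jo,jp,ko,kp,kv,op,ov,pv
∂2: piv[fjk,fko,fov,gkp,jko,kop,kov,kpv] rk=8  ker:opv
∂1c = 0
c vs im∂2: residual ≠ 0 ⇒ not boundary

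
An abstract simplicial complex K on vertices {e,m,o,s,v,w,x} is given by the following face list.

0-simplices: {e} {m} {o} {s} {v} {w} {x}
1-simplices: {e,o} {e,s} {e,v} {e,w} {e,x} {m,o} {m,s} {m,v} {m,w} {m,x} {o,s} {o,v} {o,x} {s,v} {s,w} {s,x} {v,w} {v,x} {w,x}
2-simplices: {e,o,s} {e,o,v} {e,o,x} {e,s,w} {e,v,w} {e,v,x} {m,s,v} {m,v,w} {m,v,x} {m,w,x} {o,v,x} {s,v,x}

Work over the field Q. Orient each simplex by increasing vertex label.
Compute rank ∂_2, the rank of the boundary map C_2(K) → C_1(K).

n_0=7 n_1=19 n_2=12  [Q]
∂1: piv[eo,es,ev,ew,ex,mo] rk=6  ker:ms,mv,mw,mx,os,ov,ox,sv,sw,sx,vw,vx,wx
∂2: piv[eos,eov,eox,esw,evw,evx,msv,mvw,mvx,mwx,svx] rk=11  ker:ovx
rk∂_2=11

rank∂_2=11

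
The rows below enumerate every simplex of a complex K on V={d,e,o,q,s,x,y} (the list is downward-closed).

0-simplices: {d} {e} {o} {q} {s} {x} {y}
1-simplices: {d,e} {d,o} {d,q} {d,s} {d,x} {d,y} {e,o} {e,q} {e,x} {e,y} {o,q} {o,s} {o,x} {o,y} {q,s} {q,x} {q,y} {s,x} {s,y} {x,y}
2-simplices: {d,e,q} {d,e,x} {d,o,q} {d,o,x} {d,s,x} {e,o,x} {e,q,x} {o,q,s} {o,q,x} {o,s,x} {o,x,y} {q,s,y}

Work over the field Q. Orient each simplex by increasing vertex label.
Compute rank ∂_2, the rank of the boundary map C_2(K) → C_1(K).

n_0=7 n_1=20 n_2=12  [Q]
∂1: piv[de,do,dq,ds,dx,dy] rk=6  ker:eo,eq,ex,ey,oq,os,ox,oy,qs,qx,qy,sx,sy,xy
∂2: piv[deq,dex,doq,dox,dsx,eox,eqx,oqs,osx,oxy,qsy] rk=11  ker:oqx
rk∂_2=11

rank∂_2=11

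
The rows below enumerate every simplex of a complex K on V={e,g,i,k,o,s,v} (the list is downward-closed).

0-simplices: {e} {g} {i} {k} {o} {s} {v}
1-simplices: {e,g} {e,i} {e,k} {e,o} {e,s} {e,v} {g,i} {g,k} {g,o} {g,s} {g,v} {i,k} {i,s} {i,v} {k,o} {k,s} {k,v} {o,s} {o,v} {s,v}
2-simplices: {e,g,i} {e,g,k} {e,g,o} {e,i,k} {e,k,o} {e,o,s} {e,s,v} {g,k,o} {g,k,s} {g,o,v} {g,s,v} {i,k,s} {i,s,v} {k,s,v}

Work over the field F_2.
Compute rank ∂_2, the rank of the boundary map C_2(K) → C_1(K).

rank∂_2=13

n_0=7 n_1=20 n_2=14  [Z2]
∂1: piv[eg,ei,ek,eo,es,ev] rk=6  ker:gi,gk,go,gs,gv,ik,is,iv,ko,ks,kv,os,ov,sv
∂2: piv[egi,egk,ego,eik,eko,eos,esv,gks,gov,gsv,iks,isv,ksv] rk=13  ker:gko
rk∂_2=13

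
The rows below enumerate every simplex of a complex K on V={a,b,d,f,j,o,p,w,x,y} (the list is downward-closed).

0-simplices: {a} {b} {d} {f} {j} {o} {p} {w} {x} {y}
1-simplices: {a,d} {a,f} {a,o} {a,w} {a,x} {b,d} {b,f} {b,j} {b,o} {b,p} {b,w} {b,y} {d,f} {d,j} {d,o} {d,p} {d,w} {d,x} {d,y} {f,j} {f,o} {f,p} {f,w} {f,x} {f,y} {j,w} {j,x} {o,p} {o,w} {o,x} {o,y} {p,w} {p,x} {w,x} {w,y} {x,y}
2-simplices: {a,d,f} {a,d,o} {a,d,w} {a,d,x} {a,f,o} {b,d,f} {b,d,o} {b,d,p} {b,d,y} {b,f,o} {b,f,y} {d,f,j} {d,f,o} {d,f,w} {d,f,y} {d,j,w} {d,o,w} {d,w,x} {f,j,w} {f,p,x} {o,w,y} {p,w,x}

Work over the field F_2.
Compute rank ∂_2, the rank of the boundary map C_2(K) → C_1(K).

rank∂_2=18

n_0=10 n_1=36 n_2=22  [Z2]
∂1: piv[ad,af,ao,aw,ax,bd,bj,bp,by] rk=9  ker:bf,bo,bw,df,dj,do,dp,dw,dx,dy,fj,fo,fp,fw,fx,fy,jw,jx,op,ow,ox,oy,pw,px,wx,wy,xy
∂2: piv[adf,ado,adw,adx,afo,bdf,bdo,bdp,bdy,bfy,dfj,dfw,djw,dow,dwx,fpx,owy,pwx] rk=18  ker:bfo,dfo,dfy,fjw
rk∂_2=18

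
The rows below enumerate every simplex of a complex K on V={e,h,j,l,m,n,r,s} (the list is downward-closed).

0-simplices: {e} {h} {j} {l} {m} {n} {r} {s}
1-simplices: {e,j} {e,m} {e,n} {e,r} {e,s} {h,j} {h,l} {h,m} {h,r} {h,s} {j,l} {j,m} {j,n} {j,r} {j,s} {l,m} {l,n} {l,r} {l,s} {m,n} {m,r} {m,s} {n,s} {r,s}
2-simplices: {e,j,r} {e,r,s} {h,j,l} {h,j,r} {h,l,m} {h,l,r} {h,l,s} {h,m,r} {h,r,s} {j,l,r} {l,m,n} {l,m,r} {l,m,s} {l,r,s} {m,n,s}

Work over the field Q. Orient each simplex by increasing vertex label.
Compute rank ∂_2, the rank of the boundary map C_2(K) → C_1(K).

rank∂_2=12

n_0=8 n_1=24 n_2=15  [Q]
∂1: piv[ej,em,en,er,es,hj,hl] rk=7  ker:hm,hr,hs,jl,jm,jn,jr,js,lm,ln,lr,ls,mn,mr,ms,ns,rs
∂2: piv[ejr,ers,hjl,hjr,hlm,hlr,hls,hmr,hrs,lmn,lms,mns] rk=12  ker:jlr,lmr,lrs
rk∂_2=12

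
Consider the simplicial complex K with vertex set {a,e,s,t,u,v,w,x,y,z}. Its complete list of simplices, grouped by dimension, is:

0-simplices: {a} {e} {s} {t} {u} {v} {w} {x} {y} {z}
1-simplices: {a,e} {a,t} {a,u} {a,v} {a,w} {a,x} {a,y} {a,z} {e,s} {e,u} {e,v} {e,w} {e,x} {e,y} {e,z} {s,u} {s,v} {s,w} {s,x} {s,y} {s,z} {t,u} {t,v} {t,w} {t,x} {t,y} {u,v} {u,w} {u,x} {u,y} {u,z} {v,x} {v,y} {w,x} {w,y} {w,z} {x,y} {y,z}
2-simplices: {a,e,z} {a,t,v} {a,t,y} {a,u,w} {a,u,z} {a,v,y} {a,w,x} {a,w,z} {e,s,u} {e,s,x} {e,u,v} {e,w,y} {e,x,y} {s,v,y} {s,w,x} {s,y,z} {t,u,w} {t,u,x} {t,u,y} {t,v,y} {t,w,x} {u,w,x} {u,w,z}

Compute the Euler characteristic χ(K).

χ(K)=-5

n_0=10 n_1=38 n_2=23
χ=+10−38+23=-5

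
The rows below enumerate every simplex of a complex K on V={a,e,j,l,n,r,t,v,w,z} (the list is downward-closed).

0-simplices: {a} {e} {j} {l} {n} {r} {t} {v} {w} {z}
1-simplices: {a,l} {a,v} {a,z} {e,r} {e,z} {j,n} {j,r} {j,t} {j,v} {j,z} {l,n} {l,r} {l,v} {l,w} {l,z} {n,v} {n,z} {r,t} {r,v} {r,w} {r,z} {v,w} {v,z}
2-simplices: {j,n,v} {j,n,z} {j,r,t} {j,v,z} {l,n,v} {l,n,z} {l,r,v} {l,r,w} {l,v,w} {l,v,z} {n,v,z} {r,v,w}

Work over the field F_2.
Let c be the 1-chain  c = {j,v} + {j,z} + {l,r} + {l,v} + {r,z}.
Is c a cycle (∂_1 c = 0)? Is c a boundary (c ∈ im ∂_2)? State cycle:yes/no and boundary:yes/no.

n_0=10 n_1=23 n_2=12  [Z2]
∂1: piv[al,av,az,er,ez,jn,jr,jt,lw] rk=9  ker:jv,jz,ln,lr,lv,lz,nv,nz,rt,rv,rw,rz,vw,vz
∂2: piv[jnv,jnz,jrt,jvz,lnv,lnz,lrv,lrw,lvw] rk=9  ker:lvz,nvz,rvw
∂1c = 0
c vs im∂2: residual ≠ 0 ⇒ not boundary

cycle:yes boundary:no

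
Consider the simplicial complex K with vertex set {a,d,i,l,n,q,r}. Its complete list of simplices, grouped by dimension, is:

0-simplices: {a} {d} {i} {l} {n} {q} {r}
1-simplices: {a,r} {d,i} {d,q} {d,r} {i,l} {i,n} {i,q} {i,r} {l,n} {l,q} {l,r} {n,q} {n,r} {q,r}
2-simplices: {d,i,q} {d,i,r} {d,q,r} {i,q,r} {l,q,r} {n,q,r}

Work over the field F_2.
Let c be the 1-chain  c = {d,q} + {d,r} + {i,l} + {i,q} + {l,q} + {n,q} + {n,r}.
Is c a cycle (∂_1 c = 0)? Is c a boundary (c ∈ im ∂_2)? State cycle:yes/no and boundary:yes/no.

cycle:yes boundary:no

n_0=7 n_1=14 n_2=6  [Z2]
∂1: piv[ar,di,dq,dr,il,in] rk=6  ker:iq,ir,ln,lq,lr,nq,nr,qr
∂2: piv[diq,dir,dqr,lqr,nqr] rk=5  ker:iqr
∂1c = 0
c vs im∂2: residual ≠ 0 ⇒ not boundary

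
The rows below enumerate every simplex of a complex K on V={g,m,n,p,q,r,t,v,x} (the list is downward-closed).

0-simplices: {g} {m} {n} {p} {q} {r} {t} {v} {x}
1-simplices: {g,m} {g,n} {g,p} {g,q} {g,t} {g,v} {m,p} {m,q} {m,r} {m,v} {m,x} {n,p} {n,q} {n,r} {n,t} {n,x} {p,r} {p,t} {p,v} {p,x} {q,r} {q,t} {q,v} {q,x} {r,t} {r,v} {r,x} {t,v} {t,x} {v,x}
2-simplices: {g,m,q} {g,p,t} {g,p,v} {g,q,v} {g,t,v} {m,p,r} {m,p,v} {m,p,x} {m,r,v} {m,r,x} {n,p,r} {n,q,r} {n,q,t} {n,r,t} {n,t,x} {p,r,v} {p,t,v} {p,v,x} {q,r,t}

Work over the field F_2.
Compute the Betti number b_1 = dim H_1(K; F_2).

n_0=9 n_1=30 n_2=19  [Z2]
∂1: piv[gm,gn,gp,gq,gt,gv,mr,mx] rk=8  ker:mp,mq,mv,np,nq,nr,nt,nx,pr,pt,pv,px,qr,qt,qv,qx,rt,rv,rx,tv,tx,vx
∂2: piv[gmq,gpt,gpv,gqv,gtv,mpr,mpv,mpx,mrv,mrx,npr,nqr,nqt,nrt,ntx,pvx] rk=16  ker:prv,ptv,qrt
b_1=(30−8)−16=6

b_1=6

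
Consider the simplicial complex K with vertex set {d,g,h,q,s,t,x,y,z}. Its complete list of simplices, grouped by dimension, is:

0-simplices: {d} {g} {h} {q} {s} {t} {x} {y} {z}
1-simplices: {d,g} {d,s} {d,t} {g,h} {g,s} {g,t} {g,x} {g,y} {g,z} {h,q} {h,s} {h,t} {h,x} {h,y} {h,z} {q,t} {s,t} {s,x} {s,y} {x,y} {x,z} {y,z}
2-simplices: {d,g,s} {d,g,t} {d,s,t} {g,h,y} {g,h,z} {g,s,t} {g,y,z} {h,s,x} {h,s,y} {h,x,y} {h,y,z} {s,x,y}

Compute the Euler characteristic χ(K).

χ(K)=-1

n_0=9 n_1=22 n_2=12
χ=+9−22+12=-1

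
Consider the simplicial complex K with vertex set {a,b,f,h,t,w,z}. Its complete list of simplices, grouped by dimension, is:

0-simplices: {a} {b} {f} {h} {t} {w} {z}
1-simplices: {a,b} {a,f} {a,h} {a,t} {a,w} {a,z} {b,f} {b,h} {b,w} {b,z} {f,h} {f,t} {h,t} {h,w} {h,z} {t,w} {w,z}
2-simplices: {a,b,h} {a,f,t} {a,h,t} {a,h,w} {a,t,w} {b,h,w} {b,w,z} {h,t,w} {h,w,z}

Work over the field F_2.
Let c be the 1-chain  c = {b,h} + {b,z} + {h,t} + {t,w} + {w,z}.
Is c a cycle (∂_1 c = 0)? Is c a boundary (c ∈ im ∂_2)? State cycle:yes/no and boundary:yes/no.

n_0=7 n_1=17 n_2=9  [Z2]
∂1: piv[ab,af,ah,at,aw,az] rk=6  ker:bf,bh,bw,bz,fh,ft,ht,hw,hz,tw,wz
∂2: piv[abh,aft,aht,ahw,atw,bhw,bwz,hwz] rk=8  ker:htw
∂1c = 0
c vs im∂2: reduces to 0 ⇒ boundary

cycle:yes boundary:yes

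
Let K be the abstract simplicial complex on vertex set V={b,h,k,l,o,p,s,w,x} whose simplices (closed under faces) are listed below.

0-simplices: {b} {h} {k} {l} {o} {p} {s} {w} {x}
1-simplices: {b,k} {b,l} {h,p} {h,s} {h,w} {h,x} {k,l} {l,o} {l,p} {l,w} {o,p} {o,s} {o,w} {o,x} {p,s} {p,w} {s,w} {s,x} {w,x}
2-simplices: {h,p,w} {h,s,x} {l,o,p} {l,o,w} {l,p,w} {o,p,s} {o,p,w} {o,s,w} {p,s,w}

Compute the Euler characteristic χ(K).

χ(K)=-1

n_0=9 n_1=19 n_2=9
χ=+9−19+9=-1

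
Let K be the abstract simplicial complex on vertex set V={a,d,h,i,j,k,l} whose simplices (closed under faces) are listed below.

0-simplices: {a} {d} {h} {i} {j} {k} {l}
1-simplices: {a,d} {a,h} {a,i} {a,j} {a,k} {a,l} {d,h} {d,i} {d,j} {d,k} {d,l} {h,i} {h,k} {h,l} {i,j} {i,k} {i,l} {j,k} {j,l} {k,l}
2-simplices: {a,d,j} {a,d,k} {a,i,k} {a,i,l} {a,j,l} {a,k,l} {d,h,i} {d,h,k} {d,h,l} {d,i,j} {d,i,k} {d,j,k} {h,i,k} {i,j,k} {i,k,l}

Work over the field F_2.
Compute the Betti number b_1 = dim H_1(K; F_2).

b_1=2

n_0=7 n_1=20 n_2=15  [Z2]
∂1: piv[ad,ah,ai,aj,ak,al] rk=6  ker:dh,di,dj,dk,dl,hi,hk,hl,ij,ik,il,jk,jl,kl
∂2: piv[adj,adk,aik,ail,ajl,akl,dhi,dhk,dhl,dij,dik,djk] rk=12  ker:hik,ijk,ikl
b_1=(20−6)−12=2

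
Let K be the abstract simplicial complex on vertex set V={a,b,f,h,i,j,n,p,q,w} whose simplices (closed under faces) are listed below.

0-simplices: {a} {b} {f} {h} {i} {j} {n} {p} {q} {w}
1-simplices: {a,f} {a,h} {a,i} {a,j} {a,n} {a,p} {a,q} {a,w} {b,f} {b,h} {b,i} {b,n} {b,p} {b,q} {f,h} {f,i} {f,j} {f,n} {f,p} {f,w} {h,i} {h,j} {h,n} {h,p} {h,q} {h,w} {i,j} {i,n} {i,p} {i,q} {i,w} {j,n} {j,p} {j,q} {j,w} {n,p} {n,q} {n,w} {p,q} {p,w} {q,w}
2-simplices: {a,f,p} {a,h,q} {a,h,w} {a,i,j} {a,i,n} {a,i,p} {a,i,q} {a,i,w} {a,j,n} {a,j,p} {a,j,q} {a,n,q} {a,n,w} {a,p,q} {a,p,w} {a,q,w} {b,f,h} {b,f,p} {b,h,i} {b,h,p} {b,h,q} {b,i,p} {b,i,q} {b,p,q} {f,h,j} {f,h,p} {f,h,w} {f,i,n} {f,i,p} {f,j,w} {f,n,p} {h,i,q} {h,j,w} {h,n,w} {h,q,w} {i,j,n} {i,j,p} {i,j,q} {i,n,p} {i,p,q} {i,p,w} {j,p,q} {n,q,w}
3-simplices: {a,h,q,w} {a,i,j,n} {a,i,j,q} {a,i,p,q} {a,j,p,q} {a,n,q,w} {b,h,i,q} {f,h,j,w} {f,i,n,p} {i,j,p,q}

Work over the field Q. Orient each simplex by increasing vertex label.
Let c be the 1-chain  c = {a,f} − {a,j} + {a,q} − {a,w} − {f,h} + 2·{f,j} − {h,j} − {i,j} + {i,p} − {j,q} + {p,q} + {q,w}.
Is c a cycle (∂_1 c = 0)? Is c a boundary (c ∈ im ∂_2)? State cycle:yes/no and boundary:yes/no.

n_0=10 n_1=41 n_2=43 n_3=10  [Q]
∂1: piv[af,ah,ai,aj,an,ap,aq,aw,bf] rk=9  ker:bh,bi,bn,bp,bq,fh,fi,fj,fn,fp,fw,hi,hj,hn,hp,hq,hw,ij,in,ip,iq,iw,jn,jp,jq,jw,np,nq,nw,pq,pw,qw
∂2: piv[afp,ahq,ahw,aij,ain,aip,aiq,aiw,ajn,ajp,ajq,anq,anw,apq,apw,aqw,bfh,bfp,bhi,bhp,bhq,bip,biq,fhj,fhw,fin,fip,fjw,fnp,hnw] rk=30  ker:bpq,fhp,hiq,hjw,hqw,ijn,ijp,ijq,inp,ipq,ipw,jpq,nqw
∂3: piv[ahqw,aijn,aijq,aipq,ajpq,anqw,bhiq,fhjw,finp,ijpq] rk=10
∂1c = 0
c vs im∂2: residual ≠ 0 ⇒ not boundary

cycle:yes boundary:no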